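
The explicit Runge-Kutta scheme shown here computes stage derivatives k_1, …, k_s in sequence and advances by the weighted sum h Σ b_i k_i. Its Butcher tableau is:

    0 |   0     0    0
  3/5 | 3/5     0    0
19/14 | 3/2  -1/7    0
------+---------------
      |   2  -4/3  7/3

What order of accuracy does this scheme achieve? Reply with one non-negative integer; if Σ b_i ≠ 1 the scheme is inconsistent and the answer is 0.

0

b = (2, -4/3, 7/3)
c = (0, 3/5, 19/14)
Ac = (0, 0, -3/35)
Σ b_i: 2·1 + (-4/3)·1 + 7/3·1 = 3 ≠ 1 ⇒ order 0.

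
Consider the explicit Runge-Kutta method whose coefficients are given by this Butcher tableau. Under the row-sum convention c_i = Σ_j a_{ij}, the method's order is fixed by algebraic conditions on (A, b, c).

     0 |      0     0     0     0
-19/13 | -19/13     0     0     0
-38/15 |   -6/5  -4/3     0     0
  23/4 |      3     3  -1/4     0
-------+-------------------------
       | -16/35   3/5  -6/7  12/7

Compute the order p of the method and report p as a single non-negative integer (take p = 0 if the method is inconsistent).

1

b = (-16/35, 3/5, -6/7, 12/7)
c = (0, -19/13, -38/15, 23/4)
Ac = (0, 0, 76/39, -1463/390)
Σ b_i: (-16/35)·1 + 3/5·1 + (-6/7)·1 + 12/7·1 = 1 ✓
b·c: 3/5·(-19/13) + (-6/7)·(-38/15) + 12/7·23/4 = 5074/455 ≠ 1/2 ⇒ order 1.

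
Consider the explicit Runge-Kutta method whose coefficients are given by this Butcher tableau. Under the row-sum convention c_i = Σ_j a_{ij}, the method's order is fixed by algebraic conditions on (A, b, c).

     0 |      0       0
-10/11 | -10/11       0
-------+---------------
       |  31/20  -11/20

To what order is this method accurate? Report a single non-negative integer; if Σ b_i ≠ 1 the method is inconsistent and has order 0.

2

b = (31/20, -11/20)
c = (0, -10/11)
Σ b_i: 31/20·1 + (-11/20)·1 = 1 ✓
b·c: (-11/20)·(-10/11) = 1/2 ✓; 2 stages ⇒ order 2.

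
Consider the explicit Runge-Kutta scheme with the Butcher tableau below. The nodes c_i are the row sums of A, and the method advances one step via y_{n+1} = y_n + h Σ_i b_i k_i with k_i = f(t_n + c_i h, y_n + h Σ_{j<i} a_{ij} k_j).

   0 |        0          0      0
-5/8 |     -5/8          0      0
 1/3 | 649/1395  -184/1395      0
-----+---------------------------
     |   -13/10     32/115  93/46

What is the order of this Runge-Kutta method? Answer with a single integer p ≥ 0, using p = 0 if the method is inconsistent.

3

b = (-13/10, 32/115, 93/46)
c = (0, -5/8, 1/3)
Ac = (0, 0, 23/279)
Σ b_i: (-13/10)·1 + 32/115·1 + 93/46·1 = 1 ✓
b·c: 32/115·(-5/8) + 93/46·1/3 = 1/2 ✓
b·c²: 32/115·25/64 + 93/46·1/9 = 1/3 ✓
b·Ac: 93/46·23/279 = 1/6 ✓; 3 stages ⇒ order 3.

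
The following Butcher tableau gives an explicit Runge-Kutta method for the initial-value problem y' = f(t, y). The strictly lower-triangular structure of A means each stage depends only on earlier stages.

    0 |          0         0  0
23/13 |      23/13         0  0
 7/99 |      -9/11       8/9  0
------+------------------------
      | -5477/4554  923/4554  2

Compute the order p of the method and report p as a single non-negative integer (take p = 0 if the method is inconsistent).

2

b = (-5477/4554, 923/4554, 2)
c = (0, 23/13, 7/99)
Ac = (0, 0, 184/117)
Σ b_i: (-5477/4554)·1 + 923/4554·1 + 2·1 = 1 ✓
b·c: 923/4554·23/13 + 2·7/99 = 1/2 ✓
b·c²: 923/4554·529/169 + 2·49/9801 = 164215/254826 ≠ 1/3 ⇒ order 2.
b·Ac: 2·184/117 = 368/117 ≠ 1/6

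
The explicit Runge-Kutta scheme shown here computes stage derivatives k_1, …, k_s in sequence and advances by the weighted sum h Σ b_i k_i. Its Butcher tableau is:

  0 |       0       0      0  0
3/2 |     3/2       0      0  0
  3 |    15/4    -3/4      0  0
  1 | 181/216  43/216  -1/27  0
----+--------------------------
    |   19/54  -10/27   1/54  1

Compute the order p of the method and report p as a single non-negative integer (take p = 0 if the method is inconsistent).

4

b = (19/54, -10/27, 1/54, 1)
c = (0, 3/2, 3, 1)
Ac = (0, 0, -9/8, 3/16)
Σ b_i: 19/54·1 + (-10/27)·1 + 1/54·1 + 1·1 = 1 ✓
b·c: (-10/27)·3/2 + 1/54·3 + 1·1 = 1/2 ✓
b·c²: (-10/27)·9/4 + 1/54·9 + 1·1 = 1/3 ✓
b·Ac: 1/54·(-9/8) + 1·3/16 = 1/6 ✓
b·c³: (-10/27)·27/8 + 1/54·27 + 1·1 = 1/4 ✓
b·(c∘Ac): 1/54·(-27/8) + 1·3/16 = 1/8 ✓
b·Ac²: 1/54·(-27/16) + 1·11/96 = 1/12 ✓
b·A²c: 1·1/24 = 1/24 ✓; 4 stages ⇒ order 4.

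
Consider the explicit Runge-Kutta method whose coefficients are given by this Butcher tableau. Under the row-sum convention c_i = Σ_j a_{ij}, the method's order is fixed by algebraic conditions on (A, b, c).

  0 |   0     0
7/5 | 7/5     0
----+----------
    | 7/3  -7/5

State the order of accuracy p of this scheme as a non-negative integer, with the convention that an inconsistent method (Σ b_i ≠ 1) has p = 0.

b = (7/3, -7/5)
c = (0, 7/5)
Σ b_i: 7/3·1 + (-7/5)·1 = 14/15 ≠ 1 ⇒ order 0.

0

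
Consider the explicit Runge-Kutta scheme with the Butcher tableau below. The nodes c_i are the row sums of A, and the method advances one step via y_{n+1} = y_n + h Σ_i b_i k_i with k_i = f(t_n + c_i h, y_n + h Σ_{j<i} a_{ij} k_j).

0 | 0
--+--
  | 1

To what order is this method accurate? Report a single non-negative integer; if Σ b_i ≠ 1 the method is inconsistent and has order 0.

b = (1)
c = (0)
Σ b_i: 1·1 = 1 ✓; 1 stage ⇒ order 1.

1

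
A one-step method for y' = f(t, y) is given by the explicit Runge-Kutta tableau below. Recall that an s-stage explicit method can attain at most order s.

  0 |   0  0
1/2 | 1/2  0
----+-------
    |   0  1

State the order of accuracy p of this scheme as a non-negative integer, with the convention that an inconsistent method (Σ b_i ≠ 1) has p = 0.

b = (0, 1)
c = (0, 1/2)
Σ b_i: 1·1 = 1 ✓
b·c: 1·1/2 = 1/2 ✓; 2 stages ⇒ order 2.

2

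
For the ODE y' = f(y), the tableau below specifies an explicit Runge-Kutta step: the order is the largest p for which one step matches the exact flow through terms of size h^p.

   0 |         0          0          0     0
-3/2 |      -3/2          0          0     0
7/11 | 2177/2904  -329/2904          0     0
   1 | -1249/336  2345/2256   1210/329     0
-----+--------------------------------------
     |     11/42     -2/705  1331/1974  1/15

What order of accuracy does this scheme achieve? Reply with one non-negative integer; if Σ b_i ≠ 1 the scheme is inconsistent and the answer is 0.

b = (11/42, -2/705, 1331/1974, 1/15)
c = (0, -3/2, 7/11, 1)
Ac = (0, 0, 329/1936, 25/32)
Σ b_i: 11/42·1 + (-2/705)·1 + 1331/1974·1 + 1/15·1 = 1 ✓
b·c: (-2/705)·(-3/2) + 1331/1974·7/11 + 1/15·1 = 1/2 ✓
b·c²: (-2/705)·9/4 + 1331/1974·49/121 + 1/15·1 = 1/3 ✓
b·Ac: 1331/1974·329/1936 + 1/15·25/32 = 1/6 ✓
b·c³: (-2/705)·(-27/8) + 1331/1974·343/1331 + 1/15·1 = 1/4 ✓
b·(c∘Ac): 1331/1974·2303/21296 + 1/15·25/32 = 1/8 ✓
b·Ac²: 1331/1974·(-987/3872) + 1/15·245/64 = 1/12 ✓
b·A²c: 1/15·5/8 = 1/24 ✓; 4 stages ⇒ order 4.

4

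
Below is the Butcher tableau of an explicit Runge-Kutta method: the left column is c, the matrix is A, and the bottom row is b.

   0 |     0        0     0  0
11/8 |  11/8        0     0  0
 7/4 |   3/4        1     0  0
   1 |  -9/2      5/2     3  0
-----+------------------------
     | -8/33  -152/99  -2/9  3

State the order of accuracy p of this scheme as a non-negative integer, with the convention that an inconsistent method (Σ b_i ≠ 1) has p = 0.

2

b = (-8/33, -152/99, -2/9, 3)
c = (0, 11/8, 7/4, 1)
Ac = (0, 0, 11/8, 139/16)
Σ b_i: (-8/33)·1 + (-152/99)·1 + (-2/9)·1 + 3·1 = 1 ✓
b·c: (-152/99)·11/8 + (-2/9)·7/4 + 3·1 = 1/2 ✓
b·c²: (-152/99)·121/64 + (-2/9)·49/16 + 3·1 = -7/12 ≠ 1/3 ⇒ order 2.
b·Ac: (-2/9)·11/8 + 3·139/16 = 3709/144 ≠ 1/6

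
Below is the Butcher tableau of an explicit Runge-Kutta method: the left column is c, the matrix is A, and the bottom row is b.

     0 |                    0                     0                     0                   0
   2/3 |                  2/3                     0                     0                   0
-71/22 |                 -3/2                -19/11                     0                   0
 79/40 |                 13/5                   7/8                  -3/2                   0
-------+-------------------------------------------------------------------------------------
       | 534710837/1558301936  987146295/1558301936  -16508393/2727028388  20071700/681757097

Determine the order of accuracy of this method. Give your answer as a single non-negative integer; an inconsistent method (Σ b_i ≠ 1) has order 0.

3

b = (534710837/1558301936, 987146295/1558301936, -16508393/2727028388, 20071700/681757097)
c = (0, 2/3, -71/22, 79/40)
Ac = (0, 0, -38/33, 179/33)
Σ b_i: 534710837/1558301936·1 + 987146295/1558301936·1 + (-16508393/2727028388)·1 + 20071700/681757097·1 = 1 ✓
b·c: 987146295/1558301936·2/3 + (-16508393/2727028388)·(-71/22) + 20071700/681757097·79/40 = 1/2 ✓
b·c²: 987146295/1558301936·4/9 + (-16508393/2727028388)·5041/484 + 20071700/681757097·6241/1600 = 1/3 ✓
b·Ac: (-16508393/2727028388)·(-38/33) + 20071700/681757097·179/33 = 1/6 ✓
b·c³: 987146295/1558301936·8/27 + (-16508393/2727028388)·(-357911/10648) + 20071700/681757097·493039/64000 = 346681662601/560988696960 ≠ 1/4 ⇒ order 3.
b·(c∘Ac): (-16508393/2727028388)·1349/363 + 20071700/681757097·14141/1320 = 342322879/1168726452 ≠ 1/8
b·Ac²: (-16508393/2727028388)·(-76/99) + 20071700/681757097·(-132719/8712) = -59915770891/134987905206 ≠ 1/12
b·A²c: 20071700/681757097·19/11 = 34669300/681757097 ≠ 1/24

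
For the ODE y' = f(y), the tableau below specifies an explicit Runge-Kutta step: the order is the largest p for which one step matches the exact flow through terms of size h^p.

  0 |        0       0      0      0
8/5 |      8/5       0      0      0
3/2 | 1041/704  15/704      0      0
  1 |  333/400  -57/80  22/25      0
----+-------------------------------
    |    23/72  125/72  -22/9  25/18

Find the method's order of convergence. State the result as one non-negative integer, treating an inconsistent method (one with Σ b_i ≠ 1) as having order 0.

b = (23/72, 125/72, -22/9, 25/18)
c = (0, 8/5, 3/2, 1)
Ac = (0, 0, 3/88, 9/50)
Σ b_i: 23/72·1 + 125/72·1 + (-22/9)·1 + 25/18·1 = 1 ✓
b·c: 125/72·8/5 + (-22/9)·3/2 + 25/18·1 = 1/2 ✓
b·c²: 125/72·64/25 + (-22/9)·9/4 + 25/18·1 = 1/3 ✓
b·Ac: (-22/9)·3/88 + 25/18·9/50 = 1/6 ✓
b·c³: 125/72·512/125 + (-22/9)·27/8 + 25/18·1 = 1/4 ✓
b·(c∘Ac): (-22/9)·9/176 + 25/18·9/50 = 1/8 ✓
b·Ac²: (-22/9)·3/55 + 25/18·39/250 = 1/12 ✓
b·A²c: 25/18·3/100 = 1/24 ✓; 4 stages ⇒ order 4.

4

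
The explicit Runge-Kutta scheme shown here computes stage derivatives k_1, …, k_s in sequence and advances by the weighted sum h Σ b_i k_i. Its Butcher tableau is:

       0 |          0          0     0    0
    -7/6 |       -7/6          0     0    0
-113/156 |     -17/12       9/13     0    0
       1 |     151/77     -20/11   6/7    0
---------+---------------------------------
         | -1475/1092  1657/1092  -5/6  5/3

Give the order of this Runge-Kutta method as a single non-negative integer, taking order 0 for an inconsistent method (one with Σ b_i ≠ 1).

b = (-1475/1092, 1657/1092, -5/6, 5/3)
c = (0, -7/6, -113/156, 1)
Ac = (0, 0, -21/26, 9011/6006)
Σ b_i: (-1475/1092)·1 + 1657/1092·1 + (-5/6)·1 + 5/3·1 = 1 ✓
b·c: 1657/1092·(-7/6) + (-5/6)·(-113/156) + 5/3·1 = 1/2 ✓
b·c²: 1657/1092·49/36 + (-5/6)·12769/24336 + 5/3·1 = 160363/48672 ≠ 1/3 ⇒ order 2.
b·Ac: (-5/6)·(-21/26) + 5/3·9011/6006 = 114365/36036 ≠ 1/6

2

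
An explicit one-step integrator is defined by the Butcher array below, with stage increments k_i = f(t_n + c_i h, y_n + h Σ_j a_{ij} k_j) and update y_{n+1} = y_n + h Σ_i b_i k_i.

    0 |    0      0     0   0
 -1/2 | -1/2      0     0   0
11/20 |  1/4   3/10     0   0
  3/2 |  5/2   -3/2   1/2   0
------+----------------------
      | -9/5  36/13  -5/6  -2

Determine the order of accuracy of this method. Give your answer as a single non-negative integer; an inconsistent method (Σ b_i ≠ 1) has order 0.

b = (-9/5, 36/13, -5/6, -2)
c = (0, -1/2, 11/20, 3/2)
Ac = (0, 0, -3/20, 41/40)
Σ b_i: (-9/5)·1 + 36/13·1 + (-5/6)·1 + (-2)·1 = -727/390 ≠ 1 ⇒ order 0.

0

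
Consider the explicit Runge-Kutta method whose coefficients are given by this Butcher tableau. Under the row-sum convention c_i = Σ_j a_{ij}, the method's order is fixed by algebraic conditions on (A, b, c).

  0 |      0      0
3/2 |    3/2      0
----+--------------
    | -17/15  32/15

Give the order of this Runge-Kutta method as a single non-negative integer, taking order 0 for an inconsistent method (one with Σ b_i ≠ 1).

b = (-17/15, 32/15)
c = (0, 3/2)
Σ b_i: (-17/15)·1 + 32/15·1 = 1 ✓
b·c: 32/15·3/2 = 16/5 ≠ 1/2 ⇒ order 1.

1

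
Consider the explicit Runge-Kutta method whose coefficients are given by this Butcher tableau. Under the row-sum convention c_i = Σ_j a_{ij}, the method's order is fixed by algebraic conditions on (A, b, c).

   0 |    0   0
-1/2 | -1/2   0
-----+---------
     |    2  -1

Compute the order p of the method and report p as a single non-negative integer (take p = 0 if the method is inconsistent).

2

b = (2, -1)
c = (0, -1/2)
Σ b_i: 2·1 + (-1)·1 = 1 ✓
b·c: (-1)·(-1/2) = 1/2 ✓; 2 stages ⇒ order 2.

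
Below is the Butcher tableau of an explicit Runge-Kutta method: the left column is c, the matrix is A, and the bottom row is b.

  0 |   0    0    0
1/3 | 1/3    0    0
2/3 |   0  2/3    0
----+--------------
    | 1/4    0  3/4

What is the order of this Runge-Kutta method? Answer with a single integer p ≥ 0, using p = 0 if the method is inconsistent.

b = (1/4, 0, 3/4)
c = (0, 1/3, 2/3)
Ac = (0, 0, 2/9)
Σ b_i: 1/4·1 + 3/4·1 = 1 ✓
b·c: 3/4·2/3 = 1/2 ✓
b·c²: 3/4·4/9 = 1/3 ✓
b·Ac: 3/4·2/9 = 1/6 ✓; 3 stages ⇒ order 3.

3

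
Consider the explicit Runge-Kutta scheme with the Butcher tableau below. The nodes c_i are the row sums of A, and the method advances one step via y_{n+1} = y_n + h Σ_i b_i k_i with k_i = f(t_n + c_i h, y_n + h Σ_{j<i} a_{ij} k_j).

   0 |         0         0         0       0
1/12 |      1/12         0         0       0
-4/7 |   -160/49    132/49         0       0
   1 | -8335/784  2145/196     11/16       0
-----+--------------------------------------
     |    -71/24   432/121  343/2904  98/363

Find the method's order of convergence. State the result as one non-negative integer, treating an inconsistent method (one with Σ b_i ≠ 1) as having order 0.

b = (-71/24, 432/121, 343/2904, 98/363)
c = (0, 1/12, -4/7, 1)
Ac = (0, 0, 11/49, 407/784)
Σ b_i: (-71/24)·1 + 432/121·1 + 343/2904·1 + 98/363·1 = 1 ✓
b·c: 432/121·1/12 + 343/2904·(-4/7) + 98/363·1 = 1/2 ✓
b·c²: 432/121·1/144 + 343/2904·16/49 + 98/363·1 = 1/3 ✓
b·Ac: 343/2904·11/49 + 98/363·407/784 = 1/6 ✓
b·c³: 432/121·1/1728 + 343/2904·(-64/343) + 98/363·1 = 1/4 ✓
b·(c∘Ac): 343/2904·(-44/343) + 98/363·407/784 = 1/8 ✓
b·Ac²: 343/2904·11/588 + 98/363·2827/9408 = 1/12 ✓
b·A²c: 98/363·121/784 = 1/24 ✓; 4 stages ⇒ order 4.

4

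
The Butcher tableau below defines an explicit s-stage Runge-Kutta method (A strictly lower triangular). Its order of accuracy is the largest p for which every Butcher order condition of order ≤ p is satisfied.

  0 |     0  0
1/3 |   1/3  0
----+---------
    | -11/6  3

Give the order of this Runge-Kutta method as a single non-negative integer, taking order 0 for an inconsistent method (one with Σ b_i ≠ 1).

b = (-11/6, 3)
c = (0, 1/3)
Σ b_i: (-11/6)·1 + 3·1 = 7/6 ≠ 1 ⇒ order 0.

0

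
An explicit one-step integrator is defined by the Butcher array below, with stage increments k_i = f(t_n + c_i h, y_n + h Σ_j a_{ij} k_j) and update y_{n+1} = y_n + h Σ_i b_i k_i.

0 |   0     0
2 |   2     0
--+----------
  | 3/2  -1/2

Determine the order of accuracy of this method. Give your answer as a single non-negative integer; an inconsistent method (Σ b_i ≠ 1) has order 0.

b = (3/2, -1/2)
c = (0, 2)
Σ b_i: 3/2·1 + (-1/2)·1 = 1 ✓
b·c: (-1/2)·2 = -1 ≠ 1/2 ⇒ order 1.

1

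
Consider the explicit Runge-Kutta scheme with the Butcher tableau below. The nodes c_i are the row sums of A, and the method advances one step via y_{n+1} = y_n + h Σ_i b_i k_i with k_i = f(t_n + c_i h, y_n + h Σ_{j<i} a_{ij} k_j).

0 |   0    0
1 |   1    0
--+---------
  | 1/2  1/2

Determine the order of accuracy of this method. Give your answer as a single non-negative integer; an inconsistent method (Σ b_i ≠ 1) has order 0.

2

b = (1/2, 1/2)
c = (0, 1)
Σ b_i: 1/2·1 + 1/2·1 = 1 ✓
b·c: 1/2·1 = 1/2 ✓; 2 stages ⇒ order 2.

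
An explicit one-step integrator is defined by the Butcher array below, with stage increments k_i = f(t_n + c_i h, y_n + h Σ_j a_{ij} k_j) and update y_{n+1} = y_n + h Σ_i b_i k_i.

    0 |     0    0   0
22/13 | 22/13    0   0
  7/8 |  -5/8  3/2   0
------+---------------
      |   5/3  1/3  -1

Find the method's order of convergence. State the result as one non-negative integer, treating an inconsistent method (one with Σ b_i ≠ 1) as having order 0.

b = (5/3, 1/3, -1)
c = (0, 22/13, 7/8)
Ac = (0, 0, 33/13)
Σ b_i: 5/3·1 + 1/3·1 + (-1)·1 = 1 ✓
b·c: 1/3·22/13 + (-1)·7/8 = -97/312 ≠ 1/2 ⇒ order 1.

1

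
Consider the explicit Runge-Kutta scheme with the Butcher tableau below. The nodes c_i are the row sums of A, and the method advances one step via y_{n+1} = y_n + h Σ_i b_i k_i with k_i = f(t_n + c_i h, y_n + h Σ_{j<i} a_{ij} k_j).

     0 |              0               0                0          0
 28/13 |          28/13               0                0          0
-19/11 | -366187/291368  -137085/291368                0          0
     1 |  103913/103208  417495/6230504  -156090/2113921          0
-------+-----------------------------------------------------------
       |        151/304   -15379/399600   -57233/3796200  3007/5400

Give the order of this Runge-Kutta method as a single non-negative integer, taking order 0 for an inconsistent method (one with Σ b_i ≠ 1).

b = (151/304, -15379/399600, -57233/3796200, 3007/5400)
c = (0, 28/13, -19/11, 1)
Ac = (0, 0, -10545/10406, 1635/6014)
Σ b_i: 151/304·1 + (-15379/399600)·1 + (-57233/3796200)·1 + 3007/5400·1 = 1 ✓
b·c: (-15379/399600)·28/13 + (-57233/3796200)·(-19/11) + 3007/5400·1 = 1/2 ✓
b·c²: (-15379/399600)·784/169 + (-57233/3796200)·361/121 + 3007/5400·1 = 1/3 ✓
b·Ac: (-57233/3796200)·(-10545/10406) + 3007/5400·1635/6014 = 1/6 ✓
b·c³: (-15379/399600)·21952/2197 + (-57233/3796200)·(-6859/1331) + 3007/5400·1 = 1/4 ✓
b·(c∘Ac): (-57233/3796200)·200355/114466 + 3007/5400·1635/6014 = 1/8 ✓
b·Ac²: (-57233/3796200)·(-147630/67639) + 3007/5400·3540/39091 = 1/12 ✓
b·A²c: 3007/5400·225/3007 = 1/24 ✓; 4 stages ⇒ order 4.

4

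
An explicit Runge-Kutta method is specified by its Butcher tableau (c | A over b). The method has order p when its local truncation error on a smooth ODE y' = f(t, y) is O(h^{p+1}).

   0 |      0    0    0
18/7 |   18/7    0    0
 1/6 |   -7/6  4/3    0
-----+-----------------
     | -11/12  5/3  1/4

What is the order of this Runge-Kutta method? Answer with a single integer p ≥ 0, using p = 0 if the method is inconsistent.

1

b = (-11/12, 5/3, 1/4)
c = (0, 18/7, 1/6)
Ac = (0, 0, 24/7)
Σ b_i: (-11/12)·1 + 5/3·1 + 1/4·1 = 1 ✓
b·c: 5/3·18/7 + 1/4·1/6 = 727/168 ≠ 1/2 ⇒ order 1.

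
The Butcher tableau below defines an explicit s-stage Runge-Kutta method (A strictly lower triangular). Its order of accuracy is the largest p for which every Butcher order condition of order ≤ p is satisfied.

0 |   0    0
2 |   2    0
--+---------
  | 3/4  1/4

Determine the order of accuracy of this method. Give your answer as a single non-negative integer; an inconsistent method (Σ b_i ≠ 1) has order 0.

b = (3/4, 1/4)
c = (0, 2)
Σ b_i: 3/4·1 + 1/4·1 = 1 ✓
b·c: 1/4·2 = 1/2 ✓; 2 stages ⇒ order 2.

2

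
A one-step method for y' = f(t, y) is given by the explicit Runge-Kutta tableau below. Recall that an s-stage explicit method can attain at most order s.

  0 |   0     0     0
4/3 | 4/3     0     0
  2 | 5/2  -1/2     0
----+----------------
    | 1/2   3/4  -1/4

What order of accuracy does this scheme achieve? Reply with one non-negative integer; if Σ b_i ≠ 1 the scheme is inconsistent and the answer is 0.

3

b = (1/2, 3/4, -1/4)
c = (0, 4/3, 2)
Ac = (0, 0, -2/3)
Σ b_i: 1/2·1 + 3/4·1 + (-1/4)·1 = 1 ✓
b·c: 3/4·4/3 + (-1/4)·2 = 1/2 ✓
b·c²: 3/4·16/9 + (-1/4)·4 = 1/3 ✓
b·Ac: (-1/4)·(-2/3) = 1/6 ✓; 3 stages ⇒ order 3.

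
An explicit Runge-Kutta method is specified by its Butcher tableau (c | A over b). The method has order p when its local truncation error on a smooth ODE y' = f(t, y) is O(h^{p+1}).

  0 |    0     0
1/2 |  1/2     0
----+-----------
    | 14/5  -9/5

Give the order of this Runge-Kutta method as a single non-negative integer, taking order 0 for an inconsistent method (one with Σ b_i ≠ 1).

b = (14/5, -9/5)
c = (0, 1/2)
Σ b_i: 14/5·1 + (-9/5)·1 = 1 ✓
b·c: (-9/5)·1/2 = -9/10 ≠ 1/2 ⇒ order 1.

1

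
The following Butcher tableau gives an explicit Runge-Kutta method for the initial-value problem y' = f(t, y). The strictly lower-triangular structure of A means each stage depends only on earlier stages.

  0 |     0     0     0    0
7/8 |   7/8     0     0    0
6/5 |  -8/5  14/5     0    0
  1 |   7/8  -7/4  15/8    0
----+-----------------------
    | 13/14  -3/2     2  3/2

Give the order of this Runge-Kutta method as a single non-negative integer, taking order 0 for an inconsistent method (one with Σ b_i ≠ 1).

0

b = (13/14, -3/2, 2, 3/2)
c = (0, 7/8, 6/5, 1)
Ac = (0, 0, 49/20, 23/32)
Σ b_i: 13/14·1 + (-3/2)·1 + 2·1 + 3/2·1 = 41/14 ≠ 1 ⇒ order 0.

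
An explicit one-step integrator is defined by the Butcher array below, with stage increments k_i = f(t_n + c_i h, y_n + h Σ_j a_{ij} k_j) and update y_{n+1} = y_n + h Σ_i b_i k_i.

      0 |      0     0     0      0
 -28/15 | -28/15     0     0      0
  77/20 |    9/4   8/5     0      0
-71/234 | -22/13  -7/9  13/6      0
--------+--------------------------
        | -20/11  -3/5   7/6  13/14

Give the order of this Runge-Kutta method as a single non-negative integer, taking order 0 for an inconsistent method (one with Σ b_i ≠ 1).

b = (-20/11, -3/5, 7/6, 13/14)
c = (0, -28/15, 77/20, -71/234)
Ac = (0, 0, -224/75, 10577/1080)
Σ b_i: (-20/11)·1 + (-3/5)·1 + 7/6·1 + 13/14·1 = -373/1155 ≠ 1 ⇒ order 0.

0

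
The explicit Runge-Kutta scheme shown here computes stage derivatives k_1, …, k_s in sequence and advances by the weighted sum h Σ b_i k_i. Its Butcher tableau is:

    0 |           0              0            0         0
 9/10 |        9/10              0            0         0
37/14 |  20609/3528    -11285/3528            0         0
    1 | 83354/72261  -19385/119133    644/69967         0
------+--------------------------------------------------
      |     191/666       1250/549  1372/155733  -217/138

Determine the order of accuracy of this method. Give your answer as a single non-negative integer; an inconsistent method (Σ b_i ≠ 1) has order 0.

4

b = (191/666, 1250/549, 1372/155733, -217/138)
c = (0, 9/10, 37/14, 1)
Ac = (0, 0, -2257/784, -53/434)
Σ b_i: 191/666·1 + 1250/549·1 + 1372/155733·1 + (-217/138)·1 = 1 ✓
b·c: 1250/549·9/10 + 1372/155733·37/14 + (-217/138)·1 = 1/2 ✓
b·c²: 1250/549·81/100 + 1372/155733·1369/196 + (-217/138)·1 = 1/3 ✓
b·Ac: 1372/155733·(-2257/784) + (-217/138)·(-53/434) = 1/6 ✓
b·c³: 1250/549·729/1000 + 1372/155733·50653/2744 + (-217/138)·1 = 1/4 ✓
b·(c∘Ac): 1372/155733·(-83509/10976) + (-217/138)·(-53/434) = 1/8 ✓
b·Ac²: 1372/155733·(-20313/7840) + (-217/138)·(-293/4340) = 1/12 ✓
b·A²c: (-217/138)·(-23/868) = 1/24 ✓; 4 stages ⇒ order 4.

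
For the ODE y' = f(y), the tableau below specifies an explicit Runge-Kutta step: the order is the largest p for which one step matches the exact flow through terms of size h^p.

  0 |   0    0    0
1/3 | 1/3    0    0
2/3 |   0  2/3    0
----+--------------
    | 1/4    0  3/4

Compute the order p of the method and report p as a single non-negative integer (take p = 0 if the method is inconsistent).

3

b = (1/4, 0, 3/4)
c = (0, 1/3, 2/3)
Ac = (0, 0, 2/9)
Σ b_i: 1/4·1 + 3/4·1 = 1 ✓
b·c: 3/4·2/3 = 1/2 ✓
b·c²: 3/4·4/9 = 1/3 ✓
b·Ac: 3/4·2/9 = 1/6 ✓; 3 stages ⇒ order 3.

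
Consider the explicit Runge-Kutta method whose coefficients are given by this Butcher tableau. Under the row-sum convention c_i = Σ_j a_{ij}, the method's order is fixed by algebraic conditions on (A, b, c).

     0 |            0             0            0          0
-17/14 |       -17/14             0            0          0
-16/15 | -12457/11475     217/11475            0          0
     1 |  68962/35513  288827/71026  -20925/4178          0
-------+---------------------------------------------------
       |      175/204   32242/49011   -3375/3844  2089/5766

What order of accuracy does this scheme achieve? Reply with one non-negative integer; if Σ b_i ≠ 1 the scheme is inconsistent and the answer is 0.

4

b = (175/204, 32242/49011, -3375/3844, 2089/5766)
c = (0, -17/14, -16/15, 1)
Ac = (0, 0, -31/1350, 3379/8356)
Σ b_i: 175/204·1 + 32242/49011·1 + (-3375/3844)·1 + 2089/5766·1 = 1 ✓
b·c: 32242/49011·(-17/14) + (-3375/3844)·(-16/15) + 2089/5766·1 = 1/2 ✓
b·c²: 32242/49011·289/196 + (-3375/3844)·256/225 + 2089/5766·1 = 1/3 ✓
b·Ac: (-3375/3844)·(-31/1350) + 2089/5766·3379/8356 = 1/6 ✓
b·c³: 32242/49011·(-4913/2744) + (-3375/3844)·(-4096/3375) + 2089/5766·1 = 1/4 ✓
b·(c∘Ac): (-3375/3844)·248/10125 + 2089/5766·3379/8356 = 1/8 ✓
b·Ac²: (-3375/3844)·527/18900 + 2089/5766·34813/116984 = 1/12 ✓
b·A²c: 2089/5766·961/8356 = 1/24 ✓; 4 stages ⇒ order 4.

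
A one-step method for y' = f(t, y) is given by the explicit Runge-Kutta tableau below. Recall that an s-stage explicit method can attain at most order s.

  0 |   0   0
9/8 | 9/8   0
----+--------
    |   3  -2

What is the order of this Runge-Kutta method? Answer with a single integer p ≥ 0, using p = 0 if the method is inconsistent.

b = (3, -2)
c = (0, 9/8)
Σ b_i: 3·1 + (-2)·1 = 1 ✓
b·c: (-2)·9/8 = -9/4 ≠ 1/2 ⇒ order 1.

1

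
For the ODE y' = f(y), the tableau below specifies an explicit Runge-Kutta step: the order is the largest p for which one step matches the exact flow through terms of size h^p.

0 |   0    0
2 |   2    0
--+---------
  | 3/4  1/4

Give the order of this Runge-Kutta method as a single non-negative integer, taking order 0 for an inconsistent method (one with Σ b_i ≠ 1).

2

b = (3/4, 1/4)
c = (0, 2)
Σ b_i: 3/4·1 + 1/4·1 = 1 ✓
b·c: 1/4·2 = 1/2 ✓; 2 stages ⇒ order 2.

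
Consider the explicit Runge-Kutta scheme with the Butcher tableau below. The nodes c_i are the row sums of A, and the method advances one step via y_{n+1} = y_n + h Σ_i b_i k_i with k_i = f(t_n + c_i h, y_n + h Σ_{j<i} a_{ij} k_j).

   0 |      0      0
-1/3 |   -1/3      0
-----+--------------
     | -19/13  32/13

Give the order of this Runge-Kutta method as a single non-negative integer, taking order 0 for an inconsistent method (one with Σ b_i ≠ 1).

1

b = (-19/13, 32/13)
c = (0, -1/3)
Σ b_i: (-19/13)·1 + 32/13·1 = 1 ✓
b·c: 32/13·(-1/3) = -32/39 ≠ 1/2 ⇒ order 1.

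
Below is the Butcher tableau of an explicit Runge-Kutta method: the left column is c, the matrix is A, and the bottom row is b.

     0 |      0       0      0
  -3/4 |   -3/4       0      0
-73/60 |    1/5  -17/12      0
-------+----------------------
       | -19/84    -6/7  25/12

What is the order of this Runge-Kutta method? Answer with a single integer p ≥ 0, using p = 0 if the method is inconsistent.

1

b = (-19/84, -6/7, 25/12)
c = (0, -3/4, -73/60)
Ac = (0, 0, 17/16)
Σ b_i: (-19/84)·1 + (-6/7)·1 + 25/12·1 = 1 ✓
b·c: (-6/7)·(-3/4) + 25/12·(-73/60) = -1907/1008 ≠ 1/2 ⇒ order 1.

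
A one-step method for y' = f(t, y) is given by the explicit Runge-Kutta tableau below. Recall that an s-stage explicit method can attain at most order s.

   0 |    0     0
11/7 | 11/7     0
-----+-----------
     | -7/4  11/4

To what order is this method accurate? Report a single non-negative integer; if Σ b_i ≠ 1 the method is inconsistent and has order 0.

b = (-7/4, 11/4)
c = (0, 11/7)
Σ b_i: (-7/4)·1 + 11/4·1 = 1 ✓
b·c: 11/4·11/7 = 121/28 ≠ 1/2 ⇒ order 1.

1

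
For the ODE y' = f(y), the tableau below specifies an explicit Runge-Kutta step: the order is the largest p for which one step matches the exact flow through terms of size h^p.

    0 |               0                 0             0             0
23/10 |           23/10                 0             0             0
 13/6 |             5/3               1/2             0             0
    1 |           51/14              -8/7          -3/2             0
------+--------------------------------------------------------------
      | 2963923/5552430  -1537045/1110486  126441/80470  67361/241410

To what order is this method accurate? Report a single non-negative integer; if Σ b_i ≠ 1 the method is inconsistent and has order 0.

b = (2963923/5552430, -1537045/1110486, 126441/80470, 67361/241410)
c = (0, 23/10, 13/6, 1)
Ac = (0, 0, 23/20, -823/140)
Σ b_i: 2963923/5552430·1 + (-1537045/1110486)·1 + 126441/80470·1 + 67361/241410·1 = 1 ✓
b·c: (-1537045/1110486)·23/10 + 126441/80470·13/6 + 67361/241410·1 = 1/2 ✓
b·c²: (-1537045/1110486)·529/100 + 126441/80470·169/36 + 67361/241410·1 = 1/3 ✓
b·Ac: 126441/80470·23/20 + 67361/241410·(-823/140) = 1/6 ✓
b·c³: (-1537045/1110486)·12167/1000 + 126441/80470·2197/216 + 67361/241410·1 = -8969/15475 ≠ 1/4 ⇒ order 3.
b·(c∘Ac): 126441/80470·299/120 + 67361/241410·(-823/140) = 21966401/9656400 ≠ 1/8
b·Ac²: 126441/80470·529/200 + 67361/241410·(-54967/4200) = 70229/139275 ≠ 1/12
b·A²c: 67361/241410·(-69/40) = -1549303/3218800 ≠ 1/24

3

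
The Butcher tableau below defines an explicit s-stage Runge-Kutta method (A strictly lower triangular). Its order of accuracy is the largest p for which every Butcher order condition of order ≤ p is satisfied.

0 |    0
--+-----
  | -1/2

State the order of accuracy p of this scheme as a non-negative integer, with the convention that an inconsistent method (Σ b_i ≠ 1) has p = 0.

0

b = (-1/2)
c = (0)
Σ b_i: (-1/2)·1 = -1/2 ≠ 1 ⇒ order 0.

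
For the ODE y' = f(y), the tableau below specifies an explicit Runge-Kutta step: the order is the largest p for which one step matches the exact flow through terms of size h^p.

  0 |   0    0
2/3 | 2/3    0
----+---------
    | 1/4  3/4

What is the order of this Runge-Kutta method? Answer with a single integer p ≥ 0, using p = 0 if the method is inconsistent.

2

b = (1/4, 3/4)
c = (0, 2/3)
Σ b_i: 1/4·1 + 3/4·1 = 1 ✓
b·c: 3/4·2/3 = 1/2 ✓; 2 stages ⇒ order 2.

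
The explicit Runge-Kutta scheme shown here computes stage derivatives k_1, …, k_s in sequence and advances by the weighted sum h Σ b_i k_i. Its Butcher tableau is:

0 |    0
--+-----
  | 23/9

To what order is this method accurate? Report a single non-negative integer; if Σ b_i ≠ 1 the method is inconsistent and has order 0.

0

b = (23/9)
c = (0)
Σ b_i: 23/9·1 = 23/9 ≠ 1 ⇒ order 0.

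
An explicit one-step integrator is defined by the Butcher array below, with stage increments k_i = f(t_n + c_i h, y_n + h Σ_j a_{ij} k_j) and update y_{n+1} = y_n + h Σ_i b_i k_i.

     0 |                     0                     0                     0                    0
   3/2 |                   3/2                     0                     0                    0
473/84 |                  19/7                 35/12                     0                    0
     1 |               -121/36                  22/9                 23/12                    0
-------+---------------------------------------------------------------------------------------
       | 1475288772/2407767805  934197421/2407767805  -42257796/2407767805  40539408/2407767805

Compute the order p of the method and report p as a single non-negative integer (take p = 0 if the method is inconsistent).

3

b = (1475288772/2407767805, 934197421/2407767805, -42257796/2407767805, 40539408/2407767805)
c = (0, 3/2, 473/84, 1)
Ac = (0, 0, 35/8, 14575/1008)
Σ b_i: 1475288772/2407767805·1 + 934197421/2407767805·1 + (-42257796/2407767805)·1 + 40539408/2407767805·1 = 1 ✓
b·c: 934197421/2407767805·3/2 + (-42257796/2407767805)·473/84 + 40539408/2407767805·1 = 1/2 ✓
b·c²: 934197421/2407767805·9/4 + (-42257796/2407767805)·223729/7056 + 40539408/2407767805·1 = 1/3 ✓
b·Ac: (-42257796/2407767805)·35/8 + 40539408/2407767805·14575/1008 = 1/6 ✓
b·c³: 934197421/2407767805·27/8 + (-42257796/2407767805)·105823817/592704 + 40539408/2407767805·1 = -4386236906833/2427029947440 ≠ 1/4 ⇒ order 3.
b·(c∘Ac): (-42257796/2407767805)·2365/96 + 40539408/2407767805·14575/1008 = -2183356417/11557285464 ≠ 1/8
b·Ac²: (-42257796/2407767805)·105/16 + 40539408/2407767805·5611463/84672 = 151789003801/151689371715 ≠ 1/12
b·A²c: 40539408/2407767805·805/96 = 135975931/963107122 ≠ 1/24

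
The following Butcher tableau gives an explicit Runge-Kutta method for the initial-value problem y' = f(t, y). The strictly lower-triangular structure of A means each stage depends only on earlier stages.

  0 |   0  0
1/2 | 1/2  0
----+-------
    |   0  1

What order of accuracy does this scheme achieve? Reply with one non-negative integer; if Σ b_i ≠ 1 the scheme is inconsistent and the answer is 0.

2

b = (0, 1)
c = (0, 1/2)
Σ b_i: 1·1 = 1 ✓
b·c: 1·1/2 = 1/2 ✓; 2 stages ⇒ order 2.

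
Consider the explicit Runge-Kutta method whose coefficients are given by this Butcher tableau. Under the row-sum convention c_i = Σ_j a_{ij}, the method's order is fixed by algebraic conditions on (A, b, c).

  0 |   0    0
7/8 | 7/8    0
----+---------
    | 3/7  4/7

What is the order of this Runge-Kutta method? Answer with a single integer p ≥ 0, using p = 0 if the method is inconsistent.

2

b = (3/7, 4/7)
c = (0, 7/8)
Σ b_i: 3/7·1 + 4/7·1 = 1 ✓
b·c: 4/7·7/8 = 1/2 ✓; 2 stages ⇒ order 2.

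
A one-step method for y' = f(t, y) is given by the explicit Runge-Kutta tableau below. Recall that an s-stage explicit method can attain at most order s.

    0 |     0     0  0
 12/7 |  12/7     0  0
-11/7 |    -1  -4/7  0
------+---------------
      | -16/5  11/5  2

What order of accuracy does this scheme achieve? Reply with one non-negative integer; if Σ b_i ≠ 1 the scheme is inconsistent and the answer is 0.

1

b = (-16/5, 11/5, 2)
c = (0, 12/7, -11/7)
Ac = (0, 0, -48/49)
Σ b_i: (-16/5)·1 + 11/5·1 + 2·1 = 1 ✓
b·c: 11/5·12/7 + 2·(-11/7) = 22/35 ≠ 1/2 ⇒ order 1.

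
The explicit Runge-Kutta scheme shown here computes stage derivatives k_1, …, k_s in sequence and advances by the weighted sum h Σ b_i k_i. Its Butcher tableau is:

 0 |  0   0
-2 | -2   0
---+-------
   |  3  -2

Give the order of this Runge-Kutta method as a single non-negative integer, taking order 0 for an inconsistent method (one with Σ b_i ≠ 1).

1

b = (3, -2)
c = (0, -2)
Σ b_i: 3·1 + (-2)·1 = 1 ✓
b·c: (-2)·(-2) = 4 ≠ 1/2 ⇒ order 1.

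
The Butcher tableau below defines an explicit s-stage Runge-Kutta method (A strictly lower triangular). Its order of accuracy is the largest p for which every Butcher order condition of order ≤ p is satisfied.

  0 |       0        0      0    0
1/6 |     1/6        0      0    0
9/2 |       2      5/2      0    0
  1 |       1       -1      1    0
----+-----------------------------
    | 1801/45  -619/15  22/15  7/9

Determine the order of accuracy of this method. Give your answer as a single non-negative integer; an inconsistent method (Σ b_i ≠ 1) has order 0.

b = (1801/45, -619/15, 22/15, 7/9)
c = (0, 1/6, 9/2, 1)
Ac = (0, 0, 5/12, 13/3)
Σ b_i: 1801/45·1 + (-619/15)·1 + 22/15·1 + 7/9·1 = 1 ✓
b·c: (-619/15)·1/6 + 22/15·9/2 + 7/9·1 = 1/2 ✓
b·c²: (-619/15)·1/36 + 22/15·81/4 + 7/9·1 = 15839/540 ≠ 1/3 ⇒ order 2.
b·Ac: 22/15·5/12 + 7/9·13/3 = 215/54 ≠ 1/6

2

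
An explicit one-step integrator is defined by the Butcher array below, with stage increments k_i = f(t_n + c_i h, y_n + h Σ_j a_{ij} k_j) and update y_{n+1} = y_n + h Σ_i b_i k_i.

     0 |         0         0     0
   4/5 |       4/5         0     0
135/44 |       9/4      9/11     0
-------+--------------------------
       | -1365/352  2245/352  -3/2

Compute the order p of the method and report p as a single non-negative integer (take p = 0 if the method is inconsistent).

b = (-1365/352, 2245/352, -3/2)
c = (0, 4/5, 135/44)
Ac = (0, 0, 36/55)
Σ b_i: (-1365/352)·1 + 2245/352·1 + (-3/2)·1 = 1 ✓
b·c: 2245/352·4/5 + (-3/2)·135/44 = 1/2 ✓
b·c²: 2245/352·16/25 + (-3/2)·18225/1936 = -194351/19360 ≠ 1/3 ⇒ order 2.
b·Ac: (-3/2)·36/55 = -54/55 ≠ 1/6

2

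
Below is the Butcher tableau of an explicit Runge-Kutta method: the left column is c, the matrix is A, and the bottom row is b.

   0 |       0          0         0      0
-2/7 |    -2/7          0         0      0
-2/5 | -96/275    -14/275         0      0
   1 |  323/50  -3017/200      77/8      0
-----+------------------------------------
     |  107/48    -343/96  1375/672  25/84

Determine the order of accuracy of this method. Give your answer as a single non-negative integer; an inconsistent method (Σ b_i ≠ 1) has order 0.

b = (107/48, -343/96, 1375/672, 25/84)
c = (0, -2/7, -2/5, 1)
Ac = (0, 0, 4/275, 23/50)
Σ b_i: 107/48·1 + (-343/96)·1 + 1375/672·1 + 25/84·1 = 1 ✓
b·c: (-343/96)·(-2/7) + 1375/672·(-2/5) + 25/84·1 = 1/2 ✓
b·c²: (-343/96)·4/49 + 1375/672·4/25 + 25/84·1 = 1/3 ✓
b·Ac: 1375/672·4/275 + 25/84·23/50 = 1/6 ✓
b·c³: (-343/96)·(-8/343) + 1375/672·(-8/125) + 25/84·1 = 1/4 ✓
b·(c∘Ac): 1375/672·(-8/1375) + 25/84·23/50 = 1/8 ✓
b·Ac²: 1375/672·(-8/1925) + 25/84·54/175 = 1/12 ✓
b·A²c: 25/84·7/50 = 1/24 ✓; 4 stages ⇒ order 4.

4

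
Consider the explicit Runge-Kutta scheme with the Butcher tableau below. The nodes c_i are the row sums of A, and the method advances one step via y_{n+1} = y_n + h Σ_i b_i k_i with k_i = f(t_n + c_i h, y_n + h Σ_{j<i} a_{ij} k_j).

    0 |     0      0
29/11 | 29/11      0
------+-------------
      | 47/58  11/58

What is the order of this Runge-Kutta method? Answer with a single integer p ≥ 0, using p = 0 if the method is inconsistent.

b = (47/58, 11/58)
c = (0, 29/11)
Σ b_i: 47/58·1 + 11/58·1 = 1 ✓
b·c: 11/58·29/11 = 1/2 ✓; 2 stages ⇒ order 2.

2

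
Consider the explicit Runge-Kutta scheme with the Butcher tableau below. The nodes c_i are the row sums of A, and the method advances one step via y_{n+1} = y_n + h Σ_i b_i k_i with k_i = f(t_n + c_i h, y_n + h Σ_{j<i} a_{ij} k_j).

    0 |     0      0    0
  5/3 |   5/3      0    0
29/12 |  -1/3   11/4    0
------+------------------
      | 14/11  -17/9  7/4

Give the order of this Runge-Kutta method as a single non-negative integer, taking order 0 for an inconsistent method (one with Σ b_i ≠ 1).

b = (14/11, -17/9, 7/4)
c = (0, 5/3, 29/12)
Ac = (0, 0, 55/12)
Σ b_i: 14/11·1 + (-17/9)·1 + 7/4·1 = 449/396 ≠ 1 ⇒ order 0.

0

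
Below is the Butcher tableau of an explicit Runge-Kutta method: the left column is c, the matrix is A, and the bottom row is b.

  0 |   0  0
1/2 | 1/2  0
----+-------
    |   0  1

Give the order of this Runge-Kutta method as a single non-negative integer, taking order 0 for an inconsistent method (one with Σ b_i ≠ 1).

b = (0, 1)
c = (0, 1/2)
Σ b_i: 1·1 = 1 ✓
b·c: 1·1/2 = 1/2 ✓; 2 stages ⇒ order 2.

2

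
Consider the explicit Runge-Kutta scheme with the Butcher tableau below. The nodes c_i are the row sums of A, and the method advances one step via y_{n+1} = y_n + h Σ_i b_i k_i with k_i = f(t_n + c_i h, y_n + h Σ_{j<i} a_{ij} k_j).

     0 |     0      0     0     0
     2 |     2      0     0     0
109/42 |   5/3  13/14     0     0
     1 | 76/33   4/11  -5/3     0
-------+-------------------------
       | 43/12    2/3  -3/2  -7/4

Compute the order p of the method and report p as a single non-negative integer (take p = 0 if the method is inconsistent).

1

b = (43/12, 2/3, -3/2, -7/4)
c = (0, 2, 109/42, 1)
Ac = (0, 0, 13/7, -4987/1386)
Σ b_i: 43/12·1 + 2/3·1 + (-3/2)·1 + (-7/4)·1 = 1 ✓
b·c: 2/3·2 + (-3/2)·109/42 + (-7/4)·1 = -181/42 ≠ 1/2 ⇒ order 1.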